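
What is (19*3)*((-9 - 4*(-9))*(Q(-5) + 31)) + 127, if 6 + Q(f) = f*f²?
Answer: -153773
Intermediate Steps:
Q(f) = -6 + f³ (Q(f) = -6 + f*f² = -6 + f³)
(19*3)*((-9 - 4*(-9))*(Q(-5) + 31)) + 127 = (19*3)*((-9 - 4*(-9))*((-6 + (-5)³) + 31)) + 127 = 57*((-9 + 36)*((-6 - 125) + 31)) + 127 = 57*(27*(-131 + 31)) + 127 = 57*(27*(-100)) + 127 = 57*(-2700) + 127 = -153900 + 127 = -153773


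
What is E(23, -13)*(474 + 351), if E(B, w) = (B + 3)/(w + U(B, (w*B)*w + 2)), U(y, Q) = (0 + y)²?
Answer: 3575/86 ≈ 41.570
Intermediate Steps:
U(y, Q) = y²
E(B, w) = (3 + B)/(w + B²) (E(B, w) = (B + 3)/(w + B²) = (3 + B)/(w + B²))
E(23, -13)*(474 + 351) = ((3 + 23)/(-13 + 23²))*(474 + 351) = (26/(-13 + 529))*825 = (26/516)*825 = ((1/516)*26)*825 = (13/258)*825 = 3575/86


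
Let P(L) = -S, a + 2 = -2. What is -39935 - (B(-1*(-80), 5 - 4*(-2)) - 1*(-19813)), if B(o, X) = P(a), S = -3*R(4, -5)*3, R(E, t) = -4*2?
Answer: -59676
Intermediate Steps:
R(E, t) = -8
a = -4 (a = -2 - 2 = -4)
S = 72 (S = -3*(-8)*3 = 24*3 = 72)
P(L) = -72 (P(L) = -1*72 = -72)
B(o, X) = -72
-39935 - (B(-1*(-80), 5 - 4*(-2)) - 1*(-19813)) = -39935 - (-72 - 1*(-19813)) = -39935 - (-72 + 19813) = -39935 - 1*19741 = -39935 - 19741 = -59676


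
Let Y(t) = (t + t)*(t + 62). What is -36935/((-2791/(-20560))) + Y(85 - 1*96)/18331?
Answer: -13920263903102/51161821 ≈ -2.7208e+5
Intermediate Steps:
Y(t) = 2*t*(62 + t) (Y(t) = (2*t)*(62 + t) = 2*t*(62 + t))
-36935/((-2791/(-20560))) + Y(85 - 1*96)/18331 = -36935/((-2791/(-20560))) + (2*(85 - 1*96)*(62 + (85 - 1*96)))/18331 = -36935/((-2791*(-1/20560))) + (2*(85 - 96)*(62 + (85 - 96)))*(1/18331) = -36935/2791/20560 + (2*(-11)*(62 - 11))*(1/18331) = -36935*20560/2791 + (2*(-11)*51)*(1/18331) = -759383600/2791 - 1122*1/18331 = -759383600/2791 - 1122/18331 = -13920263903102/51161821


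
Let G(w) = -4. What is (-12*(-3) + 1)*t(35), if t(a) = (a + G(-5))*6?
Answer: 6882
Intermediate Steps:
t(a) = -24 + 6*a (t(a) = (a - 4)*6 = (-4 + a)*6 = -24 + 6*a)
(-12*(-3) + 1)*t(35) = (-12*(-3) + 1)*(-24 + 6*35) = (-3*(-12) + 1)*(-24 + 210) = (36 + 1)*186 = 37*186 = 6882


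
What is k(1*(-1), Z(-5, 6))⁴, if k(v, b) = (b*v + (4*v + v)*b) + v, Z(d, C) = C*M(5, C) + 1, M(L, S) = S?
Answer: 2472973441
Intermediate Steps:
Z(d, C) = 1 + C² (Z(d, C) = C*C + 1 = C² + 1 = 1 + C²)
k(v, b) = v + 6*b*v (k(v, b) = (b*v + (5*v)*b) + v = (b*v + 5*b*v) + v = 6*b*v + v = v + 6*b*v)
k(1*(-1), Z(-5, 6))⁴ = ((1*(-1))*(1 + 6*(1 + 6²)))⁴ = (-(1 + 6*(1 + 36)))⁴ = (-(1 + 6*37))⁴ = (-(1 + 222))⁴ = (-1*223)⁴ = (-223)⁴ = 2472973441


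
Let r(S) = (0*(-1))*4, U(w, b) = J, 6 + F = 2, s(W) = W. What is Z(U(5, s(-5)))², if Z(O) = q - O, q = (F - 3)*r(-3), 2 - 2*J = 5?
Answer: 9/4 ≈ 2.2500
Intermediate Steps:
F = -4 (F = -6 + 2 = -4)
J = -3/2 (J = 1 - ½*5 = 1 - 5/2 = -3/2 ≈ -1.5000)
U(w, b) = -3/2
r(S) = 0 (r(S) = 0*4 = 0)
q = 0 (q = (-4 - 3)*0 = -7*0 = 0)
Z(O) = -O (Z(O) = 0 - O = -O)
Z(U(5, s(-5)))² = (-1*(-3/2))² = (3/2)² = 9/4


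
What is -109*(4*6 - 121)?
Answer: 10573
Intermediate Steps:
-109*(4*6 - 121) = -109*(24 - 121) = -109*(-97) = 10573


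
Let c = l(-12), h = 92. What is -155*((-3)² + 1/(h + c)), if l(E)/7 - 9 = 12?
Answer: -333560/239 ≈ -1395.6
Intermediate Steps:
l(E) = 147 (l(E) = 63 + 7*12 = 63 + 84 = 147)
c = 147
-155*((-3)² + 1/(h + c)) = -155*((-3)² + 1/(92 + 147)) = -155*(9 + 1/239) = -155*2152/239 = -333560/239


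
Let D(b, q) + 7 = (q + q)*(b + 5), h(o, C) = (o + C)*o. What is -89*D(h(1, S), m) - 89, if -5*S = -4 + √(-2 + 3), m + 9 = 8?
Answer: 8544/5 ≈ 1708.8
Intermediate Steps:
m = -1 (m = -9 + 8 = -1)
S = ⅗ (S = -(-4 + √(-2 + 3))/5 = -(-4 + √1)/5 = -(-4 + 1)/5 = -⅕*(-3) = ⅗ ≈ 0.60000)
h(o, C) = o*(C + o) (h(o, C) = (C + o)*o = o*(C + o))
D(b, q) = -7 + 2*q*(5 + b) (D(b, q) = -7 + (q + q)*(b + 5) = -7 + (2*q)*(5 + b) = -7 + 2*q*(5 + b))
-89*D(h(1, S), m) - 89 = -89*(-7 + 10*(-1) + 2*(1*(⅗ + 1))*(-1)) - 89 = -89*(-7 - 10 + 2*(1*(8/5))*(-1)) - 89 = -89*(-7 - 10 + 2*(8/5)*(-1)) - 89 = -89*(-7 - 10 - 16/5) - 89 = -89*(-101/5) - 89 = 8989/5 - 89 = 8544/5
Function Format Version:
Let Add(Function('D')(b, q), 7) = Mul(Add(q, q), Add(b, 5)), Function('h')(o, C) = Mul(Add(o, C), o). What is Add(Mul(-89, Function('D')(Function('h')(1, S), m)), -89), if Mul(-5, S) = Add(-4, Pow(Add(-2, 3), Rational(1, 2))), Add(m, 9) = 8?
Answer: Rational(8544, 5) ≈ 1708.8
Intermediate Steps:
m = -1 (m = Add(-9, 8) = -1)
S = Rational(3, 5) (S = Mul(Rational(-1, 5), Add(-4, Pow(Add(-2, 3), Rational(1, 2)))) = Mul(Rational(-1, 5), Add(-4, Pow(1, Rational(1, 2)))) = Mul(Rational(-1, 5), Add(-4, 1)) = Mul(Rational(-1, 5), -3) = Rational(3, 5) ≈ 0.60000)
Function('h')(o, C) = Mul(o, Add(C, o)) (Function('h')(o, C) = Mul(Add(C, o), o) = Mul(o, Add(C, o)))
Function('D')(b, q) = Add(-7, Mul(2, q, Add(5, b))) (Function('D')(b, q) = Add(-7, Mul(Add(q, q), Add(b, 5))) = Add(-7, Mul(Mul(2, q), Add(5, b))) = Add(-7, Mul(2, q, Add(5, b))))
Add(Mul(-89, Function('D')(Function('h')(1, S), m)), -89) = Add(Mul(-89, Add(-7, Mul(10, -1), Mul(2, Mul(1, Add(Rational(3, 5), 1)), -1))), -89) = Add(Mul(-89, Add(-7, -10, Mul(2, Mul(1, Rational(8, 5)), -1))), -89) = Add(Mul(-89, Add(-7, -10, Mul(2, Rational(8, 5), -1))), -89) = Add(Mul(-89, Add(-7, -10, Rational(-16, 5))), -89) = Add(Mul(-89, Rational(-101, 5)), -89) = Add(Rational(8989, 5), -89) = Rational(8544, 5)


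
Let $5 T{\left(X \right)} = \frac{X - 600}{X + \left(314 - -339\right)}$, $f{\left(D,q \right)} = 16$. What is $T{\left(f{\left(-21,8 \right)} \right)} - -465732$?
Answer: $\frac{1557872956}{3345} \approx 4.6573 \cdot 10^{5}$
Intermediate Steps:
$T{\left(X \right)} = \frac{-600 + X}{5 \left(653 + X\right)}$ ($T{\left(X \right)} = \frac{\left(X - 600\right) \frac{1}{X + \left(314 - -339\right)}}{5} = \frac{\left(-600 + X\right) \frac{1}{X + \left(314 + 339\right)}}{5} = \frac{\left(-600 + X\right) \frac{1}{X + 653}}{5} = \frac{\left(-600 + X\right) \frac{1}{653 + X}}{5} = \frac{\frac{1}{653 + X} \left(-600 + X\right)}{5} = \frac{-600 + X}{5 \left(653 + X\right)}$)
$T{\left(f{\left(-21,8 \right)} \right)} - -465732 = \frac{-600 + 16}{5 \left(653 + 16\right)} - -465732 = \frac{1}{5} \cdot \frac{1}{669} \left(-584\right) + 465732 = - \frac{584}{3345} + 465732 = \frac{1557872956}{3345}$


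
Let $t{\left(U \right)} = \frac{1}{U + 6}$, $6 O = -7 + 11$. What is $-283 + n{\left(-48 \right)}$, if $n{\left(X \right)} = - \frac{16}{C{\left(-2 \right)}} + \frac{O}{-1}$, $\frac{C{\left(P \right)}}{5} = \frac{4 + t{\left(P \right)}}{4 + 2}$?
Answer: $- \frac{73487}{255} \approx -288.18$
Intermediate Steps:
$O = \frac{2}{3}$ ($O = \frac{-7 + 11}{6} = \frac{1}{6} \cdot 4 = \frac{2}{3} \approx 0.66667$)
$t{\left(U \right)} = \frac{1}{6 + U}$
$C{\left(P \right)} = \frac{10}{3} + \frac{5}{6 \left(6 + P\right)}$ ($C{\left(P \right)} = 5 \frac{4 + \frac{1}{6 + P}}{4 + 2} = 5 \frac{4 + \frac{1}{6 + P}}{6} = 5 \left(4 + \frac{1}{6 + P}\right) \frac{1}{6} = 5 \left(\frac{2}{3} + \frac{1}{6 \left(6 + P\right)}\right) = \frac{10}{3} + \frac{5}{6 \left(6 + P\right)}$)
$n{\left(X \right)} = - \frac{1322}{255}$ ($n{\left(X \right)} = - \frac{16}{\frac{5}{6} \frac{1}{6 - 2} \left(25 + 4 \left(-2\right)\right)} + \frac{2}{3 \left(-1\right)} = - \frac{16}{\frac{5}{6} \cdot \frac{1}{4} \left(25 - 8\right)} + \frac{2}{3} \left(-1\right) = - \frac{16}{\frac{5}{6} \cdot \frac{1}{4} \cdot 17} - \frac{2}{3} = - \frac{16}{\frac{85}{24}} - \frac{2}{3} = \left(-16\right) \frac{24}{85} - \frac{2}{3} = - \frac{384}{85} - \frac{2}{3} = - \frac{1322}{255}$)
$-283 + n{\left(-48 \right)} = -283 - \frac{1322}{255} = - \frac{73487}{255}$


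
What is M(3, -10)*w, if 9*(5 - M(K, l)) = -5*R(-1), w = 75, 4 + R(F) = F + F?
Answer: 125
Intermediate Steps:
R(F) = -4 + 2*F (R(F) = -4 + (F + F) = -4 + 2*F)
M(K, l) = 5/3 (M(K, l) = 5 - (-5)*(-4 + 2*(-1))/9 = 5 - (-5)*(-4 - 2)/9 = 5 - (-5)*(-6)/9 = 5 - 1/9*30 = 5 - 10/3 = 5/3)
M(3, -10)*w = (5/3)*75 = 125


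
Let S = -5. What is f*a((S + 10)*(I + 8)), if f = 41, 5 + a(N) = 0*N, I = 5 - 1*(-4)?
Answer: -205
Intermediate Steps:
I = 9 (I = 5 + 4 = 9)
a(N) = -5 (a(N) = -5 + 0*N = -5 + 0 = -5)
f*a((S + 10)*(I + 8)) = 41*(-5) = -205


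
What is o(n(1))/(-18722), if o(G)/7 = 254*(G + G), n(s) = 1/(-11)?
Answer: 1778/102971 ≈ 0.017267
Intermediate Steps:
n(s) = -1/11
o(G) = 3556*G (o(G) = 7*(254*(G + G)) = 7*(254*(2*G)) = 7*(508*G) = 3556*G)
o(n(1))/(-18722) = (3556*(-1/11))/(-18722) = -3556/11*(-1/18722) = 1778/102971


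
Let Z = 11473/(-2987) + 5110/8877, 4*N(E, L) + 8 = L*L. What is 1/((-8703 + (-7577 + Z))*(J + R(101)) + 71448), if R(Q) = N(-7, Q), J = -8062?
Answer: 9642036/866368774799983 ≈ 1.1129e-8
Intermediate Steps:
N(E, L) = -2 + L²/4 (N(E, L) = -2 + (L*L)/4 = -2 + L²/4)
Z = -86582251/26515599 (Z = 11473*(-1/2987) + 5110*(1/8877) = -11473/2987 + 5110/8877 = -86582251/26515599 ≈ -3.2653)
R(Q) = -2 + Q²/4
1/((-8703 + (-7577 + Z))*(J + R(101)) + 71448) = 1/((-8703 + (-7577 - 86582251/26515599))*(-8062 + (-2 + (¼)*101²)) + 71448) = 1/((-8703 - 200995275874/26515599)*(-8062 + (-2 + (¼)*10201)) + 71448) = 1/(-431760533971*(-8062 + (-2 + 10201/4))/26515599 + 71448) = 1/(-431760533971*(-8062 + 10193/4)/26515599 + 71448) = 1/(-431760533971/26515599*(-22055/4) + 71448) = 1/(865679870611855/9642036 + 71448) = 1/(866368774799983/9642036) = 9642036/866368774799983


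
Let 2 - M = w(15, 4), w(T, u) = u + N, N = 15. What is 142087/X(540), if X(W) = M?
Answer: -142087/17 ≈ -8358.1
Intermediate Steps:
w(T, u) = 15 + u (w(T, u) = u + 15 = 15 + u)
M = -17 (M = 2 - (15 + 4) = 2 - 1*19 = 2 - 19 = -17)
X(W) = -17
142087/X(540) = 142087/(-17) = 142087*(-1/17) = -142087/17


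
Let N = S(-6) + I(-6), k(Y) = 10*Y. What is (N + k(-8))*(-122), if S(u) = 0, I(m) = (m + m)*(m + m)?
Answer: -7808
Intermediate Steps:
I(m) = 4*m² (I(m) = (2*m)*(2*m) = 4*m²)
N = 144 (N = 0 + 4*(-6)² = 0 + 4*36 = 0 + 144 = 144)
(N + k(-8))*(-122) = (144 + 10*(-8))*(-122) = (144 - 80)*(-122) = 64*(-122) = -7808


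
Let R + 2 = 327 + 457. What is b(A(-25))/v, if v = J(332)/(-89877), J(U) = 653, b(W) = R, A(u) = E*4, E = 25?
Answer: -70283814/653 ≈ -1.0763e+5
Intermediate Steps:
R = 782 (R = -2 + (327 + 457) = -2 + 784 = 782)
A(u) = 100 (A(u) = 25*4 = 100)
b(W) = 782
v = -653/89877 (v = 653/(-89877) = 653*(-1/89877) = -653/89877 ≈ -0.0072655)
b(A(-25))/v = 782/(-653/89877) = 782*(-89877/653) = -70283814/653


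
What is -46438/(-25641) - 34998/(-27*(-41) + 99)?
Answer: -6677615/245421 ≈ -27.209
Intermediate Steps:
-46438/(-25641) - 34998/(-27*(-41) + 99) = -46438*(-1/25641) - 34998/(1107 + 99) = 6634/3663 - 34998/1206 = 6634/3663 - 34998*1/1206 = 6634/3663 - 5833/201 = -6677615/245421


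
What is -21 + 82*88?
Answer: 7195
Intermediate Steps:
-21 + 82*88 = -21 + 7216 = 7195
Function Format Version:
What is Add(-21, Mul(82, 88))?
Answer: 7195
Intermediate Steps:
Add(-21, Mul(82, 88)) = Add(-21, 7216) = 7195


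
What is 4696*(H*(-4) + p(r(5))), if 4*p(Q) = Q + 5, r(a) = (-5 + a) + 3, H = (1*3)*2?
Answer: -103312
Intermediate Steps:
H = 6 (H = 3*2 = 6)
r(a) = -2 + a
p(Q) = 5/4 + Q/4 (p(Q) = (Q + 5)/4 = (5 + Q)/4 = 5/4 + Q/4)
4696*(H*(-4) + p(r(5))) = 4696*(6*(-4) + (5/4 + (-2 + 5)/4)) = 4696*(-24 + (5/4 + (¼)*3)) = 4696*(-24 + (5/4 + ¾)) = 4696*(-24 + 2) = 4696*(-22) = -103312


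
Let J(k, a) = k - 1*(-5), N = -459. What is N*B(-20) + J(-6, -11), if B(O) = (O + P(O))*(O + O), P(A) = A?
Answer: -734401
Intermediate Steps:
B(O) = 4*O² (B(O) = (O + O)*(O + O) = (2*O)*(2*O) = 4*O²)
J(k, a) = 5 + k (J(k, a) = k + 5 = 5 + k)
N*B(-20) + J(-6, -11) = -1836*(-20)² + (5 - 6) = -1836*400 - 1 = -459*1600 - 1 = -734400 - 1 = -734401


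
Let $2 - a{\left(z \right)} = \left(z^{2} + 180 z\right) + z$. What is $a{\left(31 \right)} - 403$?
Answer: $-6973$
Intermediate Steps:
$a{\left(z \right)} = 2 - z^{2} - 181 z$ ($a{\left(z \right)} = 2 - \left(\left(z^{2} + 180 z\right) + z\right) = 2 - \left(z^{2} + 181 z\right) = 2 - z^{2} - 181 z$)
$a{\left(31 \right)} - 403 = \left(2 - 31^{2} - 5611\right) - 403 = \left(2 - 961 - 5611\right) - 403 = -6570 - 403 = -6973$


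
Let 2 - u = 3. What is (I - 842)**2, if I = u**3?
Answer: 710649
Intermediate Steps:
u = -1 (u = 2 - 1*3 = 2 - 3 = -1)
I = -1 (I = (-1)**3 = -1)
(I - 842)**2 = (-1 - 842)**2 = (-843)**2 = 710649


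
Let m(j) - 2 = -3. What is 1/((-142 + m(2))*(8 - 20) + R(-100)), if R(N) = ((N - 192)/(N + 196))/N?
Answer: 2400/4118473 ≈ 0.00058274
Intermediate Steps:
m(j) = -1 (m(j) = 2 - 3 = -1)
R(N) = (-192 + N)/(N*(196 + N)) (R(N) = ((-192 + N)/(196 + N))/N = (-192 + N)/(N*(196 + N)))
1/((-142 + m(2))*(8 - 20) + R(-100)) = 1/((-142 - 1)*(8 - 20) + (-192 - 100)/((-100)*(196 - 100))) = 1/(-143*(-12) - 1/100*(-292)/96) = 1/(1716 - 1/100*1/96*(-292)) = 1/(1716 + 73/2400) = 1/(4118473/2400) = 2400/4118473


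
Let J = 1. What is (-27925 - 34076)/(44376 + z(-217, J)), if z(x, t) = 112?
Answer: -747/536 ≈ -1.3937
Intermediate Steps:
(-27925 - 34076)/(44376 + z(-217, J)) = (-27925 - 34076)/(44376 + 112) = -62001/44488 = -62001*1/44488 = -747/536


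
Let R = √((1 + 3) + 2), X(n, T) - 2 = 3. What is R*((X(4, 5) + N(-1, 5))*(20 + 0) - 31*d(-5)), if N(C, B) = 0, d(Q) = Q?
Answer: 255*√6 ≈ 624.62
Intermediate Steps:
X(n, T) = 5 (X(n, T) = 2 + 3 = 5)
R = √6 (R = √(4 + 2) = √6 ≈ 2.4495)
R*((X(4, 5) + N(-1, 5))*(20 + 0) - 31*d(-5)) = √6*((5 + 0)*(20 + 0) - 31*(-5)) = √6*(5*20 + 155) = √6*(100 + 155) = √6*255 = 255*√6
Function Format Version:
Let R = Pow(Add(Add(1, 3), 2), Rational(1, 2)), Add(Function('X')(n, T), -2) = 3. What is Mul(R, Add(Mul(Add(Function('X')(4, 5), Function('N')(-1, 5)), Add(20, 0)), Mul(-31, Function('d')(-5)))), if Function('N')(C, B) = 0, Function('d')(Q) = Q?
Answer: Mul(255, Pow(6, Rational(1, 2))) ≈ 624.62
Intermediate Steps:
Function('X')(n, T) = 5 (Function('X')(n, T) = Add(2, 3) = 5)
R = Pow(6, Rational(1, 2)) (R = Pow(Add(4, 2), Rational(1, 2)) = Pow(6, Rational(1, 2)) ≈ 2.4495)
Mul(R, Add(Mul(Add(Function('X')(4, 5), Function('N')(-1, 5)), Add(20, 0)), Mul(-31, Function('d')(-5)))) = Mul(Pow(6, Rational(1, 2)), Add(Mul(Add(5, 0), Add(20, 0)), Mul(-31, -5))) = Mul(Pow(6, Rational(1, 2)), Add(Mul(5, 20), 155)) = Mul(Pow(6, Rational(1, 2)), Add(100, 155)) = Mul(Pow(6, Rational(1, 2)), 255) = Mul(255, Pow(6, Rational(1, 2)))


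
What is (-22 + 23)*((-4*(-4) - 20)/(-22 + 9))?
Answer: 4/13 ≈ 0.30769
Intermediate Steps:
(-22 + 23)*((-4*(-4) - 20)/(-22 + 9)) = 1*((16 - 20)/(-13)) = 1*(-4*(-1/13)) = 1*(4/13) = 4/13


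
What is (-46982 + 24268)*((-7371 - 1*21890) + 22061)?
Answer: 163540800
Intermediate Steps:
(-46982 + 24268)*((-7371 - 1*21890) + 22061) = -22714*((-7371 - 21890) + 22061) = -22714*(-29261 + 22061) = -22714*(-7200) = 163540800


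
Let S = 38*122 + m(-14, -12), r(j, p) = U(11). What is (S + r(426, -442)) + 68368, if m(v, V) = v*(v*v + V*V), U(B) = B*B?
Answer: 68365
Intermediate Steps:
U(B) = B²
m(v, V) = v*(V² + v²) (m(v, V) = v*(v² + V²) = v*(V² + v²))
r(j, p) = 121 (r(j, p) = 11² = 121)
S = -124 (S = 38*122 - 14*((-12)² + (-14)²) = 4636 - 14*(144 + 196) = 4636 - 14*340 = 4636 - 4760 = -124)
(S + r(426, -442)) + 68368 = (-124 + 121) + 68368 = -3 + 68368 = 68365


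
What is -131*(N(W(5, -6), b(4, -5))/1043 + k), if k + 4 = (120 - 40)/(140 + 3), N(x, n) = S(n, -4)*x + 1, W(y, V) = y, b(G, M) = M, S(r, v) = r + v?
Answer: 68047688/149149 ≈ 456.24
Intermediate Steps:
N(x, n) = 1 + x*(-4 + n) (N(x, n) = (n - 4)*x + 1 = (-4 + n)*x + 1 = x*(-4 + n) + 1 = 1 + x*(-4 + n))
k = -492/143 (k = -4 + (120 - 40)/(140 + 3) = -4 + 80/143 = -492/143 ≈ -3.4406)
-131*(N(W(5, -6), b(4, -5))/1043 + k) = -131*((1 + 5*(-4 - 5))/1043 - 492/143) = -131*((1 + 5*(-9))*(1/1043) - 492/143) = -131*((1 - 45)*(1/1043) - 492/143) = -131*(-44*1/1043 - 492/143) = -131*(-44/1043 - 492/143) = -131*(-519448/149149) = 68047688/149149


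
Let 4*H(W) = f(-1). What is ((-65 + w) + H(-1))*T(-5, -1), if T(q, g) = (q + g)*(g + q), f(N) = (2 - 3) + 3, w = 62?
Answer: -90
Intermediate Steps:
f(N) = 2 (f(N) = -1 + 3 = 2)
H(W) = ½ (H(W) = (¼)*2 = ½)
T(q, g) = (g + q)² (T(q, g) = (g + q)*(g + q) = (g + q)²)
((-65 + w) + H(-1))*T(-5, -1) = ((-65 + 62) + ½)*(-1 - 5)² = (-3 + ½)*(-6)² = -5/2*36 = -90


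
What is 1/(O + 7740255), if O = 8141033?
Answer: 1/15881288 ≈ 6.2967e-8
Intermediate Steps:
1/(O + 7740255) = 1/(8141033 + 7740255) = 1/15881288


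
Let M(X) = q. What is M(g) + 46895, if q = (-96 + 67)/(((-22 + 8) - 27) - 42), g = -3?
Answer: 3892314/83 ≈ 46895.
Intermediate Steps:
q = 29/83 (q = -29/((-14 - 27) - 42) = -29/(-41 - 42) = -29/(-83) = -29*(-1/83) = 29/83 ≈ 0.34940)
M(X) = 29/83
M(g) + 46895 = 29/83 + 46895 = 3892314/83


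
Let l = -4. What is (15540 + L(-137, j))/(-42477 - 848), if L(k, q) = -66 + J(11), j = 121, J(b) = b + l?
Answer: -15481/43325 ≈ -0.35732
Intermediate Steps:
J(b) = -4 + b (J(b) = b - 4 = -4 + b)
L(k, q) = -59 (L(k, q) = -66 + (-4 + 11) = -66 + 7 = -59)
(15540 + L(-137, j))/(-42477 - 848) = (15540 - 59)/(-42477 - 848) = 15481/(-43325) = 15481*(-1/43325) = -15481/43325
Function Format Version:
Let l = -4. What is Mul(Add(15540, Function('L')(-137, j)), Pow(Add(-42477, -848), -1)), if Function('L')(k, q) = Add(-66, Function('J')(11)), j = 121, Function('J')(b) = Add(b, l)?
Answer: Rational(-15481, 43325) ≈ -0.35732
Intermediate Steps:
Function('J')(b) = Add(-4, b) (Function('J')(b) = Add(b, -4) = Add(-4, b))
Function('L')(k, q) = -59 (Function('L')(k, q) = Add(-66, Add(-4, 11)) = Add(-66, 7) = -59)
Mul(Add(15540, Function('L')(-137, j)), Pow(Add(-42477, -848), -1)) = Mul(Add(15540, -59), Pow(Add(-42477, -848), -1)) = Mul(15481, Pow(-43325, -1)) = Mul(15481, Rational(-1, 43325)) = Rational(-15481, 43325)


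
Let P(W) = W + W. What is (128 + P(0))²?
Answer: 16384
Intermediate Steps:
P(W) = 2*W
(128 + P(0))² = (128 + 2*0)² = (128 + 0)² = 128² = 16384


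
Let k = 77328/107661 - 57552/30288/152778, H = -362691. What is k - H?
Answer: 1254772446009999661/3459611518266 ≈ 3.6269e+5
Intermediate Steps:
k = 2484838585855/3459611518266 (k = 77328*(1/107661) - 57552*1/30288*(1/152778) = 25776/35887 - 1199/631*1/152778 = 25776/35887 - 1199/96402918 = 2484838585855/3459611518266 ≈ 0.71824)
k - H = 2484838585855/3459611518266 - 1*(-362691) = 2484838585855/3459611518266 + 362691 = 1254772446009999661/3459611518266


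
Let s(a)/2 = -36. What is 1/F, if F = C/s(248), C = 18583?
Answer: -72/18583 ≈ -0.0038745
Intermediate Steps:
s(a) = -72 (s(a) = 2*(-36) = -72)
F = -18583/72 (F = 18583/(-72) = 18583*(-1/72) = -18583/72 ≈ -258.10)
1/F = 1/(-18583/72) = -72/18583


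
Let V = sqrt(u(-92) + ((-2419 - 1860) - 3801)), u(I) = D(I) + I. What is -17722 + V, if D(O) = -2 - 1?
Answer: -17722 + 5*I*sqrt(327) ≈ -17722.0 + 90.416*I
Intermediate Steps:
D(O) = -3
u(I) = -3 + I
V = 5*I*sqrt(327) (V = sqrt((-3 - 92) + ((-2419 - 1860) - 3801)) = sqrt(-95 + (-4279 - 3801)) = sqrt(-95 - 8080) = sqrt(-8175) = 5*I*sqrt(327) ≈ 90.416*I)
-17722 + V = -17722 + 5*I*sqrt(327)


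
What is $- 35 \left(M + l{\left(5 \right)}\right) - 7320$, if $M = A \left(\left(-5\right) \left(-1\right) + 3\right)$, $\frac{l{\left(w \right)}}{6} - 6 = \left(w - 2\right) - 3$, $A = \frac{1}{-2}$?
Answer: $-8440$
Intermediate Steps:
$A = - \frac{1}{2} \approx -0.5$
$l{\left(w \right)} = 6 + 6 w$ ($l{\left(w \right)} = 36 + 6 \left(\left(w - 2\right) - 3\right) = 36 + 6 \left(\left(-2 + w\right) - 3\right) = 36 + 6 \left(-5 + w\right) = 36 + \left(-30 + 6 w\right) = 6 + 6 w$)
$M = -4$ ($M = - \frac{\left(-5\right) \left(-1\right) + 3}{2} = - \frac{5 + 3}{2} = \left(- \frac{1}{2}\right) 8 = -4$)
$- 35 \left(M + l{\left(5 \right)}\right) - 7320 = - 35 \left(-4 + \left(6 + 6 \cdot 5\right)\right) - 7320 = - 35 \left(-4 + \left(6 + 30\right)\right) - 7320 = - 35 \left(-4 + 36\right) - 7320 = \left(-35\right) 32 - 7320 = -1120 - 7320 = -8440$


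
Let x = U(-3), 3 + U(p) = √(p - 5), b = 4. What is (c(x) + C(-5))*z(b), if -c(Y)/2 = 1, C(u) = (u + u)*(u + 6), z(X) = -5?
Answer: 60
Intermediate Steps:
U(p) = -3 + √(-5 + p) (U(p) = -3 + √(p - 5) = -3 + √(-5 + p))
x = -3 + 2*I*√2 (x = -3 + √(-5 - 3) = -3 + √(-8) = -3 + 2*I*√2 ≈ -3.0 + 2.8284*I)
C(u) = 2*u*(6 + u) (C(u) = (2*u)*(6 + u) = 2*u*(6 + u))
c(Y) = -2 (c(Y) = -2*1 = -2)
(c(x) + C(-5))*z(b) = (-2 + 2*(-5)*(6 - 5))*(-5) = (-2 + 2*(-5)*1)*(-5) = (-2 - 10)*(-5) = -12*(-5) = 60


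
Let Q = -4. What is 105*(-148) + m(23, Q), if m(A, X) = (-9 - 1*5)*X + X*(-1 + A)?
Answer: -15572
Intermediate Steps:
m(A, X) = -14*X + X*(-1 + A) (m(A, X) = (-9 - 5)*X + X*(-1 + A) = -14*X + X*(-1 + A))
105*(-148) + m(23, Q) = 105*(-148) - 4*(-15 + 23) = -15540 - 4*8 = -15540 - 32 = -15572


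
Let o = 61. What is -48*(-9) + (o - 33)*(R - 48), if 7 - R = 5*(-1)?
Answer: -576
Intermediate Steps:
R = 12 (R = 7 - 5*(-1) = 7 - 1*(-5) = 7 + 5 = 12)
-48*(-9) + (o - 33)*(R - 48) = -48*(-9) + (61 - 33)*(12 - 48) = 432 + 28*(-36) = 432 - 1008 = -576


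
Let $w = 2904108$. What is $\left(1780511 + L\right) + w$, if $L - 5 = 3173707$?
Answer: $7858331$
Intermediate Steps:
$L = 3173712$ ($L = 5 + 3173707 = 3173712$)
$\left(1780511 + L\right) + w = \left(1780511 + 3173712\right) + 2904108 = 4954223 + 2904108 = 7858331$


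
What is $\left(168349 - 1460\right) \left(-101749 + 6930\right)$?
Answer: $-15824248091$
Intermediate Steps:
$\left(168349 - 1460\right) \left(-101749 + 6930\right) = 166889 \left(-94819\right) = -15824248091$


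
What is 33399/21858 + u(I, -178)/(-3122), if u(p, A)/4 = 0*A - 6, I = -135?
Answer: 17466045/11373446 ≈ 1.5357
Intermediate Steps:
u(p, A) = -24 (u(p, A) = 4*(0*A - 6) = 4*(0 - 6) = 4*(-6) = -24)
33399/21858 + u(I, -178)/(-3122) = 33399/21858 - 24/(-3122) = 33399*(1/21858) - 24*(-1/3122) = 11133/7286 + 12/1561 = 17466045/11373446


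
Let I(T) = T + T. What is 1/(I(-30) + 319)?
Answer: 1/259 ≈ 0.0038610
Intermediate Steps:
I(T) = 2*T
1/(I(-30) + 319) = 1/(2*(-30) + 319) = 1/(-60 + 319) = 1/259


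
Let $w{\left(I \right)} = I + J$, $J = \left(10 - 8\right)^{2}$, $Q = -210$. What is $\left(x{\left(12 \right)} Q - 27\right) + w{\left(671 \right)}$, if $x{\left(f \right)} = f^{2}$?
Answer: $-29592$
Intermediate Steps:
$J = 4$ ($J = 2^{2} = 4$)
$w{\left(I \right)} = 4 + I$ ($w{\left(I \right)} = I + 4 = 4 + I$)
$\left(x{\left(12 \right)} Q - 27\right) + w{\left(671 \right)} = \left(12^{2} \left(-210\right) - 27\right) + \left(4 + 671\right) = \left(144 \left(-210\right) - 27\right) + 675 = \left(-30240 - 27\right) + 675 = -30267 + 675 = -29592$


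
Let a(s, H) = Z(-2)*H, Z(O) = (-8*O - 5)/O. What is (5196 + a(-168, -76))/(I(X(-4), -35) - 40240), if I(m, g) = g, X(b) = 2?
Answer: -5614/40275 ≈ -0.13939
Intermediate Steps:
Z(O) = (-5 - 8*O)/O
a(s, H) = -11*H/2 (a(s, H) = (-8 - 5/(-2))*H = (-8 - 5*(-½))*H = (-8 + 5/2)*H = -11*H/2)
(5196 + a(-168, -76))/(I(X(-4), -35) - 40240) = (5196 - 11/2*(-76))/(-35 - 40240) = (5196 + 418)/(-40275) = 5614*(-1/40275) = -5614/40275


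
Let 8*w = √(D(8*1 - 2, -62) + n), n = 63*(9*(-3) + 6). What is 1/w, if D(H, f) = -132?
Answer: -8*I*√1455/1455 ≈ -0.20973*I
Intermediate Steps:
n = -1323 (n = 63*(-27 + 6) = 63*(-21) = -1323)
w = I*√1455/8 (w = √(-132 - 1323)/8 = √(-1455)/8 = (I*√1455)/8 = I*√1455/8 ≈ 4.7681*I)
1/w = 1/(I*√1455/8) = -8*I*√1455/1455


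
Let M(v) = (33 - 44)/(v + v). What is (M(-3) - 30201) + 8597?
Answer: -129613/6 ≈ -21602.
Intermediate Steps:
M(v) = -11/(2*v) (M(v) = -11*1/(2*v) = -11/(2*v))
(M(-3) - 30201) + 8597 = (-11/2/(-3) - 30201) + 8597 = (-11/2*(-1/3) - 30201) + 8597 = (11/6 - 30201) + 8597 = -181195/6 + 8597 = -129613/6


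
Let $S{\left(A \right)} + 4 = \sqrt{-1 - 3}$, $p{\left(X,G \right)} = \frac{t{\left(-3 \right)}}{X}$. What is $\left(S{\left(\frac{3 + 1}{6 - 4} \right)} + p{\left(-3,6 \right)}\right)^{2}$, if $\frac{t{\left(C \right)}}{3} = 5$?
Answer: $77 - 36 i \approx 77.0 - 36.0 i$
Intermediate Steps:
$t{\left(C \right)} = 15$ ($t{\left(C \right)} = 3 \cdot 5 = 15$)
$p{\left(X,G \right)} = \frac{15}{X}$
$S{\left(A \right)} = -4 + 2 i$ ($S{\left(A \right)} = -4 + \sqrt{-1 - 3} = -4 + \sqrt{-4} = -4 + 2 i$)
$\left(S{\left(\frac{3 + 1}{6 - 4} \right)} + p{\left(-3,6 \right)}\right)^{2} = \left(\left(-4 + 2 i\right) + \frac{15}{-3}\right)^{2} = \left(\left(-4 + 2 i\right) + 15 \left(- \frac{1}{3}\right)\right)^{2} = \left(\left(-4 + 2 i\right) - 5\right)^{2} = \left(-9 + 2 i\right)^{2}$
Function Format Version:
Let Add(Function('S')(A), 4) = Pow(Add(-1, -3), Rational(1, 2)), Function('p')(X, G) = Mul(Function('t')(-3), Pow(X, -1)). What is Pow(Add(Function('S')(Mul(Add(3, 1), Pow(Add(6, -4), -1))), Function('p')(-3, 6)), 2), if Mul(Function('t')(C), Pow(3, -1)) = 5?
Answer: Add(77, Mul(-36, I)) ≈ Add(77.000, Mul(-36.000, I))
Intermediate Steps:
Function('t')(C) = 15 (Function('t')(C) = Mul(3, 5) = 15)
Function('p')(X, G) = Mul(15, Pow(X, -1))
Function('S')(A) = Add(-4, Mul(2, I)) (Function('S')(A) = Add(-4, Pow(Add(-1, -3), Rational(1, 2))) = Add(-4, Pow(-4, Rational(1, 2))) = Add(-4, Mul(2, I)))
Pow(Add(Function('S')(Mul(Add(3, 1), Pow(Add(6, -4), -1))), Function('p')(-3, 6)), 2) = Pow(Add(Add(-4, Mul(2, I)), Mul(15, Pow(-3, -1))), 2) = Pow(Add(Add(-4, Mul(2, I)), Mul(15, Rational(-1, 3))), 2) = Pow(Add(Add(-4, Mul(2, I)), -5), 2) = Pow(Add(-9, Mul(2, I)), 2)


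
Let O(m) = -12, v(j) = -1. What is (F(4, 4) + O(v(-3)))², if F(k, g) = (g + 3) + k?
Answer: 1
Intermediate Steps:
F(k, g) = 3 + g + k (F(k, g) = (3 + g) + k = 3 + g + k)
(F(4, 4) + O(v(-3)))² = ((3 + 4 + 4) - 12)² = (11 - 12)² = (-1)² = 1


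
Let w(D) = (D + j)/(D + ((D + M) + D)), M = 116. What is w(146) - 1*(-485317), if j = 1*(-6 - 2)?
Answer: 134432878/277 ≈ 4.8532e+5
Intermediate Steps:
j = -8 (j = 1*(-8) = -8)
w(D) = (-8 + D)/(116 + 3*D) (w(D) = (D - 8)/(D + ((D + 116) + D)) = (-8 + D)/(D + ((116 + D) + D)) = (-8 + D)/(D + (116 + 2*D)) = (-8 + D)/(116 + 3*D))
w(146) - 1*(-485317) = (-8 + 146)/(116 + 3*146) - 1*(-485317) = 138/(116 + 438) + 485317 = 138/554 + 485317 = (1/554)*138 + 485317 = 69/277 + 485317 = 134432878/277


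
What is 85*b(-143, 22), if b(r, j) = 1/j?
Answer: 85/22 ≈ 3.8636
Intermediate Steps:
85*b(-143, 22) = 85/22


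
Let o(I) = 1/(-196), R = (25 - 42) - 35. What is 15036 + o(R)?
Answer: 2947055/196 ≈ 15036.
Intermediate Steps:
R = -52 (R = -17 - 35 = -52)
o(I) = -1/196
15036 + o(R) = 15036 - 1/196 = 2947055/196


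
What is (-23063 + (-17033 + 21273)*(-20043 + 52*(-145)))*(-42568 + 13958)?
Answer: 3346654263630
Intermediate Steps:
(-23063 + (-17033 + 21273)*(-20043 + 52*(-145)))*(-42568 + 13958) = (-23063 + 4240*(-20043 - 7540))*(-28610) = (-23063 + 4240*(-27583))*(-28610) = (-23063 - 116951920)*(-28610) = -116974983*(-28610) = 3346654263630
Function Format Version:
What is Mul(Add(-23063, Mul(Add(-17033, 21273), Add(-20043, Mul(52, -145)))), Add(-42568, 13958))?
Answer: 3346654263630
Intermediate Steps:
Mul(Add(-23063, Mul(Add(-17033, 21273), Add(-20043, Mul(52, -145)))), Add(-42568, 13958)) = Mul(Add(-23063, Mul(4240, Add(-20043, -7540))), -28610) = Mul(Add(-23063, Mul(4240, -27583)), -28610) = Mul(Add(-23063, -116951920), -28610) = Mul(-116974983, -28610) = 3346654263630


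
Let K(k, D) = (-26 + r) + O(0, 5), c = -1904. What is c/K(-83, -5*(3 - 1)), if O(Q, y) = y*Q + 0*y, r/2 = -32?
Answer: 952/45 ≈ 21.156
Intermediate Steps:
r = -64 (r = 2*(-32) = -64)
O(Q, y) = Q*y (O(Q, y) = Q*y + 0 = Q*y)
K(k, D) = -90 (K(k, D) = (-26 - 64) + 0*5 = -90 + 0 = -90)
c/K(-83, -5*(3 - 1)) = -1904/(-90) = -1904*(-1/90) = 952/45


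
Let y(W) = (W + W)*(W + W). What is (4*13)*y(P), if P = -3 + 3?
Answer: 0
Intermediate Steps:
P = 0
y(W) = 4*W**2 (y(W) = (2*W)*(2*W) = 4*W**2)
(4*13)*y(P) = (4*13)*(4*0**2) = 52*(4*0) = 52*0 = 0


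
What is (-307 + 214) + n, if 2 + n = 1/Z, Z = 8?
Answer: -759/8 ≈ -94.875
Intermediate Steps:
n = -15/8 (n = -2 + 1/8 = -2 + ⅛ = -15/8 ≈ -1.8750)
(-307 + 214) + n = (-307 + 214) - 15/8 = -93 - 15/8 = -759/8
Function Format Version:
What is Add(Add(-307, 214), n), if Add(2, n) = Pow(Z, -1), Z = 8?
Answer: Rational(-759, 8) ≈ -94.875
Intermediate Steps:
n = Rational(-15, 8) (n = Add(-2, Pow(8, -1)) = Add(-2, Rational(1, 8)) = Rational(-15, 8) ≈ -1.8750)
Add(Add(-307, 214), n) = Add(Add(-307, 214), Rational(-15, 8)) = Add(-93, Rational(-15, 8)) = Rational(-759, 8)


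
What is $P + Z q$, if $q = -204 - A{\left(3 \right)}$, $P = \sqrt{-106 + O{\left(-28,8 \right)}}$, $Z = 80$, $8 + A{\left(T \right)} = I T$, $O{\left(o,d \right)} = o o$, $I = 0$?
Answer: $-15680 + \sqrt{678} \approx -15654.0$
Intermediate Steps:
$O{\left(o,d \right)} = o^{2}$
$A{\left(T \right)} = -8$ ($A{\left(T \right)} = -8 + 0 T = -8 + 0 = -8$)
$P = \sqrt{678}$ ($P = \sqrt{-106 + \left(-28\right)^{2}} = \sqrt{-106 + 784} = \sqrt{678} \approx 26.038$)
$q = -196$ ($q = -204 - -8 = -204 + 8 = -196$)
$P + Z q = \sqrt{678} + 80 \left(-196\right) = \sqrt{678} - 15680 = -15680 + \sqrt{678}$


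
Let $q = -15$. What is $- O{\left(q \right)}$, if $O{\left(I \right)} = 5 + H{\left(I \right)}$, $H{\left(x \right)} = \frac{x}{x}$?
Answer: $-6$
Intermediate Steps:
$H{\left(x \right)} = 1$
$O{\left(I \right)} = 6$ ($O{\left(I \right)} = 5 + 1 = 6$)
$- O{\left(q \right)} = \left(-1\right) 6 = -6$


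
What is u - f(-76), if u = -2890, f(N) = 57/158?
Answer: -456677/158 ≈ -2890.4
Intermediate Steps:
f(N) = 57/158 (f(N) = 57*(1/158) = 57/158)
u - f(-76) = -2890 - 1*57/158 = -2890 - 57/158 = -456677/158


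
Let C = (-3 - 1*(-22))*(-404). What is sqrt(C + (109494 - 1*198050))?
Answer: 2*I*sqrt(24058) ≈ 310.21*I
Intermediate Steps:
C = -7676 (C = (-3 + 22)*(-404) = 19*(-404) = -7676)
sqrt(C + (109494 - 1*198050)) = sqrt(-7676 + (109494 - 1*198050)) = sqrt(-7676 + (109494 - 198050)) = sqrt(-7676 - 88556) = sqrt(-96232) = 2*I*sqrt(24058)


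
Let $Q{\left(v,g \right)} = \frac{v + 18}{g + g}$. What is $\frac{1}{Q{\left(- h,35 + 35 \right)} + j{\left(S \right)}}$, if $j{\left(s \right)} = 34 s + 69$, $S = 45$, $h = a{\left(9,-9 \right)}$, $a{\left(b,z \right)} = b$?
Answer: $\frac{140}{223869} \approx 0.00062537$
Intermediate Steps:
$h = 9$
$j{\left(s \right)} = 69 + 34 s$
$Q{\left(v,g \right)} = \frac{18 + v}{2 g}$
$\frac{1}{Q{\left(- h,35 + 35 \right)} + j{\left(S \right)}} = \frac{1}{\frac{18 - 9}{2 \left(35 + 35\right)} + \left(69 + 34 \cdot 45\right)} = \frac{1}{\frac{18 - 9}{2 \cdot 70} + \left(69 + 1530\right)} = \frac{1}{\frac{1}{2} \cdot \frac{1}{70} \cdot 9 + 1599} = \frac{1}{\frac{9}{140} + 1599} = \frac{1}{\frac{223869}{140}} = \frac{140}{223869}$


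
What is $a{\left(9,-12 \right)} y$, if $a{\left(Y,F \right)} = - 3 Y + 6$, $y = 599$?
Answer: $-12579$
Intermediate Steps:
$a{\left(Y,F \right)} = 6 - 3 Y$
$a{\left(9,-12 \right)} y = \left(6 - 27\right) 599 = \left(-21\right) 599 = -12579$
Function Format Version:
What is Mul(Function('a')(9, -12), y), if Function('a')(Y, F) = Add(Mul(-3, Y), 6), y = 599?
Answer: -12579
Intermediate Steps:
Function('a')(Y, F) = Add(6, Mul(-3, Y))
Mul(Function('a')(9, -12), y) = Mul(Add(6, Mul(-3, 9)), 599) = Mul(Add(6, -27), 599) = Mul(-21, 599) = -12579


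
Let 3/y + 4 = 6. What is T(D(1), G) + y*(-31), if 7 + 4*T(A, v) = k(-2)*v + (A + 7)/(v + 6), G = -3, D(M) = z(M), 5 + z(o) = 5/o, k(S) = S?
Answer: -277/6 ≈ -46.167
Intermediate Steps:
z(o) = -5 + 5/o
D(M) = -5 + 5/M
y = 3/2 (y = 3/(-4 + 6) = 3/2 ≈ 1.5000)
T(A, v) = -7/4 - v/2 + (7 + A)/(4*(6 + v)) (T(A, v) = -7/4 + (-2*v + (A + 7)/(v + 6))/4 = -7/4 + (-2*v + (7 + A)/(6 + v))/4 = -7/4 + (-v/2 + (7 + A)/(4*(6 + v))) = -7/4 - v/2 + (7 + A)/(4*(6 + v)))
T(D(1), G) + y*(-31) = (-35 + (-5 + 5/1) - 19*(-3) - 2*(-3)²)/(4*(6 - 3)) + (3/2)*(-31) = (¼)*(-35 + (-5 + 5*1) + 57 - 2*9)/3 - 93/2 = (¼)*(⅓)*(-35 + (-5 + 5) + 57 - 18) - 93/2 = (¼)*(⅓)*(-35 + 0 + 57 - 18) - 93/2 = (¼)*(⅓)*4 - 93/2 = ⅓ - 93/2 = -277/6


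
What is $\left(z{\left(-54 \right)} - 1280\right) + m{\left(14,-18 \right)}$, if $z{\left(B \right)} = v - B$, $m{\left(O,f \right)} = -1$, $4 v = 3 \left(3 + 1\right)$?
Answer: $-1224$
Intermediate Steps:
$v = 3$ ($v = \frac{3 \left(3 + 1\right)}{4} = \frac{3 \cdot 4}{4} = \frac{1}{4} \cdot 12 = 3$)
$z{\left(B \right)} = 3 - B$
$\left(z{\left(-54 \right)} - 1280\right) + m{\left(14,-18 \right)} = \left(\left(3 - -54\right) - 1280\right) - 1 = \left(\left(3 + 54\right) - 1280\right) - 1 = \left(57 - 1280\right) - 1 = -1223 - 1 = -1224$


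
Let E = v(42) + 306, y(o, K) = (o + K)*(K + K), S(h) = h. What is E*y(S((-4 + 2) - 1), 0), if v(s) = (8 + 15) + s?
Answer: 0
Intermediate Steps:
v(s) = 23 + s
y(o, K) = 2*K*(K + o) (y(o, K) = (K + o)*(2*K) = 2*K*(K + o))
E = 371 (E = (23 + 42) + 306 = 65 + 306 = 371)
E*y(S((-4 + 2) - 1), 0) = 371*(2*0*(0 + ((-4 + 2) - 1))) = 371*(2*0*(0 + (-2 - 1))) = 371*(2*0*(0 - 3)) = 371*(2*0*(-3)) = 371*0 = 0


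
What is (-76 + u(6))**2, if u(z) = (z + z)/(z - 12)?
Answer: 6084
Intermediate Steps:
u(z) = 2*z/(-12 + z) (u(z) = (2*z)/(-12 + z) = 2*z/(-12 + z))
(-76 + u(6))**2 = (-76 + 2*6/(-12 + 6))**2 = (-76 + 2*6/(-6))**2 = (-76 + 2*6*(-1/6))**2 = (-76 - 2)**2 = (-78)**2 = 6084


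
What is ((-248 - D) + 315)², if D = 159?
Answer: 8464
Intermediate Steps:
((-248 - D) + 315)² = ((-248 - 1*159) + 315)² = ((-248 - 159) + 315)² = (-407 + 315)² = (-92)² = 8464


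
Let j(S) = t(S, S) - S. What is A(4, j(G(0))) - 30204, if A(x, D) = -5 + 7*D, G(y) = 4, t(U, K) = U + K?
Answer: -30181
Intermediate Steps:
t(U, K) = K + U
j(S) = S (j(S) = (S + S) - S = 2*S - S = S)
A(4, j(G(0))) - 30204 = (-5 + 7*4) - 30204 = (-5 + 28) - 30204 = 23 - 30204 = -30181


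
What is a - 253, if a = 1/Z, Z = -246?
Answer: -62239/246 ≈ -253.00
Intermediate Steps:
a = -1/246 (a = 1/(-246) = -1/246 ≈ -0.0040650)
a - 253 = -1/246 - 253 = -62239/246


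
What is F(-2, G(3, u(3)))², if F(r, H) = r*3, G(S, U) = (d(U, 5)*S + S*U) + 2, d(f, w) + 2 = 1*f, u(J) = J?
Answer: 36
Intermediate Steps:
d(f, w) = -2 + f (d(f, w) = -2 + 1*f = -2 + f)
G(S, U) = 2 + S*U + S*(-2 + U) (G(S, U) = ((-2 + U)*S + S*U) + 2 = (S*(-2 + U) + S*U) + 2 = (S*U + S*(-2 + U)) + 2 = 2 + S*U + S*(-2 + U))
F(r, H) = 3*r
F(-2, G(3, u(3)))² = (3*(-2))² = (-6)² = 36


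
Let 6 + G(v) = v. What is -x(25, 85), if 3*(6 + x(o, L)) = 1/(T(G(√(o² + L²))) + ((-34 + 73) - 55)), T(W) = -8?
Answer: 433/72 ≈ 6.0139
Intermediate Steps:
G(v) = -6 + v
x(o, L) = -433/72 (x(o, L) = -6 + 1/(3*(-8 + ((-34 + 73) - 55))) = -6 + 1/(3*(-8 + (39 - 55))) = -6 + 1/(3*(-8 - 16)) = -6 + (⅓)/(-24) = -6 + (⅓)*(-1/24) = -6 - 1/72 = -433/72)
-x(25, 85) = -1*(-433/72) = 433/72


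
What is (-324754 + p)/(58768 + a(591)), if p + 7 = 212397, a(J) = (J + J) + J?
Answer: -112364/60541 ≈ -1.8560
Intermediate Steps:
a(J) = 3*J (a(J) = 2*J + J = 3*J)
p = 212390 (p = -7 + 212397 = 212390)
(-324754 + p)/(58768 + a(591)) = (-324754 + 212390)/(58768 + 3*591) = -112364/(58768 + 1773) = -112364/60541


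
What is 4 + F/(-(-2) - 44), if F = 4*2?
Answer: 80/21 ≈ 3.8095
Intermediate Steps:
F = 8
4 + F/(-(-2) - 44) = 4 + 8/(-(-2) - 44) = 4 + 8/(-1*(-2) - 44) = 4 + 8/(2 - 44) = 4 + 8/(-42) = 4 - 1/42*8 = 4 - 4/21 = 80/21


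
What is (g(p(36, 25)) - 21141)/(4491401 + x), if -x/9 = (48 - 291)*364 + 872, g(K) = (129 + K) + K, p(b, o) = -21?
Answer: -21054/5279621 ≈ -0.0039878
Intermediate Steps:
g(K) = 129 + 2*K
x = 788220 (x = -9*((48 - 291)*364 + 872) = -9*(-243*364 + 872) = -9*(-88452 + 872) = -9*(-87580) = 788220)
(g(p(36, 25)) - 21141)/(4491401 + x) = ((129 + 2*(-21)) - 21141)/(4491401 + 788220) = ((129 - 42) - 21141)/5279621 = (87 - 21141)*(1/5279621) = -21054*1/5279621 = -21054/5279621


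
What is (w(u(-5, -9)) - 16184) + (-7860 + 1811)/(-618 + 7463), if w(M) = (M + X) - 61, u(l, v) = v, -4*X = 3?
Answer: -445079251/27380 ≈ -16256.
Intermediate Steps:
X = -¾ (X = -¼*3 = -¾ ≈ -0.75000)
w(M) = -247/4 + M (w(M) = (M - ¾) - 61 = (-¾ + M) - 61 = -247/4 + M)
(w(u(-5, -9)) - 16184) + (-7860 + 1811)/(-618 + 7463) = ((-247/4 - 9) - 16184) + (-7860 + 1811)/(-618 + 7463) = (-283/4 - 16184) - 6049/6845 = -65019/4 - 6049*1/6845 = -65019/4 - 6049/6845 = -445079251/27380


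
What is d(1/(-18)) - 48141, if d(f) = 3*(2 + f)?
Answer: -288811/6 ≈ -48135.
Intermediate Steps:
d(f) = 6 + 3*f
d(1/(-18)) - 48141 = (6 + 3/(-18)) - 48141 = (6 + 3*(-1/18)) - 48141 = (6 - ⅙) - 48141 = 35/6 - 48141 = -288811/6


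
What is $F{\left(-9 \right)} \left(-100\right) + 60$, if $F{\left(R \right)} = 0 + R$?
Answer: $960$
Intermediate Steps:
$F{\left(R \right)} = R$
$F{\left(-9 \right)} \left(-100\right) + 60 = \left(-9\right) \left(-100\right) + 60 = 900 + 60 = 960$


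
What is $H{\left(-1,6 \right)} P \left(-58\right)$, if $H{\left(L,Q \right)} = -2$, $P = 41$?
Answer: $4756$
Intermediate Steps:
$H{\left(-1,6 \right)} P \left(-58\right) = \left(-2\right) 41 \left(-58\right) = \left(-82\right) \left(-58\right) = 4756$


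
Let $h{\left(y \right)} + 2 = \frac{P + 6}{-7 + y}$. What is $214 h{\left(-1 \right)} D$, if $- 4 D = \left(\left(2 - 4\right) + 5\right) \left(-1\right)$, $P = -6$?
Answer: $-321$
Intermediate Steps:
$h{\left(y \right)} = -2$ ($h{\left(y \right)} = -2 + \frac{-6 + 6}{-7 + y} = -2 + \frac{0}{-7 + y} = -2 + 0 = -2$)
$D = \frac{3}{4}$ ($D = - \frac{\left(\left(2 - 4\right) + 5\right) \left(-1\right)}{4} = - \frac{\left(-2 + 5\right) \left(-1\right)}{4} = - \frac{3 \left(-1\right)}{4} = \left(- \frac{1}{4}\right) \left(-3\right) = \frac{3}{4} \approx 0.75$)
$214 h{\left(-1 \right)} D = 214 \left(-2\right) \frac{3}{4} = \left(-428\right) \frac{3}{4} = -321$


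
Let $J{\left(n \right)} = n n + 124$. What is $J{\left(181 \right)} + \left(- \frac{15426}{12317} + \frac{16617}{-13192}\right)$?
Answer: $\frac{5342939466259}{162485864} \approx 32883.0$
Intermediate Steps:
$J{\left(n \right)} = 124 + n^{2}$ ($J{\left(n \right)} = n^{2} + 124 = 124 + n^{2}$)
$J{\left(181 \right)} + \left(- \frac{15426}{12317} + \frac{16617}{-13192}\right) = \left(124 + 181^{2}\right) + \left(- \frac{15426}{12317} + \frac{16617}{-13192}\right) = \left(124 + 32761\right) + \left(\left(-15426\right) \frac{1}{12317} + 16617 \left(- \frac{1}{13192}\right)\right) = 32885 - \frac{408171381}{162485864} = \frac{5342939466259}{162485864}$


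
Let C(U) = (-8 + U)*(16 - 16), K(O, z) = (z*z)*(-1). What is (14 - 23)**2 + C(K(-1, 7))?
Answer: 81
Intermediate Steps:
K(O, z) = -z**2 (K(O, z) = z**2*(-1) = -z**2)
C(U) = 0 (C(U) = (-8 + U)*0 = 0)
(14 - 23)**2 + C(K(-1, 7)) = (14 - 23)**2 + 0 = (-9)**2 + 0 = 81 + 0 = 81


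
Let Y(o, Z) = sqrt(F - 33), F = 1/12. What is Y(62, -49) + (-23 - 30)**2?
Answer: 2809 + I*sqrt(1185)/6 ≈ 2809.0 + 5.7373*I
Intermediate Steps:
F = 1/12 ≈ 0.083333
Y(o, Z) = I*sqrt(1185)/6 (Y(o, Z) = sqrt(1/12 - 33) = sqrt(-395/12) = I*sqrt(1185)/6)
Y(62, -49) + (-23 - 30)**2 = I*sqrt(1185)/6 + (-23 - 30)**2 = I*sqrt(1185)/6 + (-53)**2 = I*sqrt(1185)/6 + 2809 = 2809 + I*sqrt(1185)/6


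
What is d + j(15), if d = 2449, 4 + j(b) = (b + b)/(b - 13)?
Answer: 2460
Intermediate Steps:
j(b) = -4 + 2*b/(-13 + b) (j(b) = -4 + (b + b)/(b - 13) = -4 + (2*b)/(-13 + b) = -4 + 2*b/(-13 + b))
d + j(15) = 2449 + 2*(26 - 1*15)/(-13 + 15) = 2449 + 2*(26 - 15)/2 = 2449 + 2*(½)*11 = 2449 + 11 = 2460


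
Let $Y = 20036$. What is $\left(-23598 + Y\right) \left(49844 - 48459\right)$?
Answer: $-4933370$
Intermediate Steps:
$\left(-23598 + Y\right) \left(49844 - 48459\right) = \left(-23598 + 20036\right) \left(49844 - 48459\right) = \left(-3562\right) 1385 = -4933370$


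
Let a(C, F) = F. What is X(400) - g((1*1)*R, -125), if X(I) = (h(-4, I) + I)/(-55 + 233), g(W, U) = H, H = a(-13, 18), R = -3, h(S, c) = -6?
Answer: -1405/89 ≈ -15.787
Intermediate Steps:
H = 18
g(W, U) = 18
X(I) = -3/89 + I/178 (X(I) = (-6 + I)/(-55 + 233) = (-6 + I)/178 = (-6 + I)*(1/178) = -3/89 + I/178)
X(400) - g((1*1)*R, -125) = (-3/89 + (1/178)*400) - 1*18 = (-3/89 + 200/89) - 18 = 197/89 - 18 = -1405/89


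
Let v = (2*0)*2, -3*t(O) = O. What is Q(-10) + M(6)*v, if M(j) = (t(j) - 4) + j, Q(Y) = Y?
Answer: -10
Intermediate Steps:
t(O) = -O/3
v = 0 (v = 0*2 = 0)
M(j) = -4 + 2*j/3 (M(j) = (-j/3 - 4) + j = (-4 - j/3) + j = -4 + 2*j/3)
Q(-10) + M(6)*v = -10 + (-4 + (2/3)*6)*0 = -10 + (-4 + 4)*0 = -10 + 0*0 = -10 + 0 = -10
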